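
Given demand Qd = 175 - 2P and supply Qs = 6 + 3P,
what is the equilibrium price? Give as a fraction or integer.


At equilibrium, Qd = Qs.
175 - 2P = 6 + 3P
175 - 6 = 2P + 3P
169 = 5P
P* = 169/5 = 169/5

169/5


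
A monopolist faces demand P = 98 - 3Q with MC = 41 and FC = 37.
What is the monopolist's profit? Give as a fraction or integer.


MR = MC: 98 - 6Q = 41
Q* = 19/2
P* = 98 - 3*19/2 = 139/2
Profit = (P* - MC)*Q* - FC
= (139/2 - 41)*19/2 - 37
= 57/2*19/2 - 37
= 1083/4 - 37 = 935/4

935/4


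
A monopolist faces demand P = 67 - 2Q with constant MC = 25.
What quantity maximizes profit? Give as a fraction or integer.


TR = P*Q = (67 - 2Q)Q = 67Q - 2Q^2
MR = dTR/dQ = 67 - 4Q
Set MR = MC:
67 - 4Q = 25
42 = 4Q
Q* = 42/4 = 21/2

21/2


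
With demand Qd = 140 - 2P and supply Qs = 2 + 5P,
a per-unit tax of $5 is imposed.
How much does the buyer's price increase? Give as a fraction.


With a per-unit tax, the buyer's price increase depends on relative slopes.
Supply slope: d = 5, Demand slope: b = 2
Buyer's price increase = d * tax / (b + d)
= 5 * 5 / (2 + 5)
= 25 / 7 = 25/7

25/7


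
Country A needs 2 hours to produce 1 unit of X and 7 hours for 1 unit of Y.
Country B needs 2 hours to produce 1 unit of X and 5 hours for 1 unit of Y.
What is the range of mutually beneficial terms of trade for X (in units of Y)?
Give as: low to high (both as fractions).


Opportunity cost of X for Country A = hours_X / hours_Y = 2/7 = 2/7 units of Y
Opportunity cost of X for Country B = hours_X / hours_Y = 2/5 = 2/5 units of Y
Terms of trade must be between the two opportunity costs.
Range: 2/7 to 2/5

2/7 to 2/5


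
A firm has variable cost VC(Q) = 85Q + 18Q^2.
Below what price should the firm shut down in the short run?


AVC(Q) = VC(Q)/Q = 85 + 18Q
AVC is increasing in Q, so minimum AVC is at Q -> 0+.
Min AVC = 85
The firm should shut down if P < 85.

85


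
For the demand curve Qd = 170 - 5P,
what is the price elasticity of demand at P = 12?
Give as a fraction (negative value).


dQ/dP = -5
At P = 12: Q = 170 - 5*12 = 110
E = (dQ/dP)(P/Q) = (-5)(12/110) = -6/11

-6/11


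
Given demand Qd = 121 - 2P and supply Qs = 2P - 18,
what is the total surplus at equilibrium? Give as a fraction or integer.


Find equilibrium: 121 - 2P = 2P - 18
121 + 18 = 4P
P* = 139/4 = 139/4
Q* = 2*139/4 - 18 = 103/2
Inverse demand: P = 121/2 - Q/2, so P_max = 121/2
Inverse supply: P = 9 + Q/2, so P_min = 9
CS = (1/2) * 103/2 * (121/2 - 139/4) = 10609/16
PS = (1/2) * 103/2 * (139/4 - 9) = 10609/16
TS = CS + PS = 10609/16 + 10609/16 = 10609/8

10609/8


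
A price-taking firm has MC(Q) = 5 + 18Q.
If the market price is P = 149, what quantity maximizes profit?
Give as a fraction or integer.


In perfect competition, profit is maximized where P = MC.
149 = 5 + 18Q
144 = 18Q
Q* = 144/18 = 8

8


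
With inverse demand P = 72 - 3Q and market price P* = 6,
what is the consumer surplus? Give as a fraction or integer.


Maximum willingness to pay (at Q=0): P_max = 72
Quantity demanded at P* = 6:
Q* = (72 - 6)/3 = 22
CS = (1/2) * Q* * (P_max - P*)
CS = (1/2) * 22 * (72 - 6)
CS = (1/2) * 22 * 66 = 726

726


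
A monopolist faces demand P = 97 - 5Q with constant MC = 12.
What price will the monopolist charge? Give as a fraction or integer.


MR = 97 - 10Q
Set MR = MC: 97 - 10Q = 12
Q* = 17/2
Substitute into demand:
P* = 97 - 5*17/2 = 109/2

109/2


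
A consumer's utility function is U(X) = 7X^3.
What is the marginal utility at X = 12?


MU = dU/dX = 7*3*X^(3-1)
MU = 21*X^2
At X = 12:
MU = 21 * 12^2
MU = 21 * 144 = 3024

3024


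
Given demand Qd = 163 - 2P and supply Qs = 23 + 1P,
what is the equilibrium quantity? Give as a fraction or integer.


First find equilibrium price:
163 - 2P = 23 + 1P
P* = 140/3 = 140/3
Then substitute into demand:
Q* = 163 - 2 * 140/3 = 209/3

209/3


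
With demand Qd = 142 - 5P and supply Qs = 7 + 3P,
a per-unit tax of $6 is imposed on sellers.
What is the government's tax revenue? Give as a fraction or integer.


With tax on sellers, new supply: Qs' = 7 + 3(P - 6)
= 3P - 11
New equilibrium quantity:
Q_new = 371/8
Tax revenue = tax * Q_new = 6 * 371/8 = 1113/4

1113/4


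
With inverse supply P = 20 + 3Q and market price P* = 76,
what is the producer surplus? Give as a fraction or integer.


Minimum supply price (at Q=0): P_min = 20
Quantity supplied at P* = 76:
Q* = (76 - 20)/3 = 56/3
PS = (1/2) * Q* * (P* - P_min)
PS = (1/2) * 56/3 * (76 - 20)
PS = (1/2) * 56/3 * 56 = 1568/3

1568/3


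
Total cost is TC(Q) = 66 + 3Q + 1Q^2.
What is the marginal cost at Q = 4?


MC = dTC/dQ = 3 + 2*1*Q
At Q = 4:
MC = 3 + 2*4
MC = 3 + 8 = 11

11


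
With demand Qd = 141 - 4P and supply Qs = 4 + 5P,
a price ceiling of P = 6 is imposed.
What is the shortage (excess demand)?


At P = 6:
Qd = 141 - 4*6 = 117
Qs = 4 + 5*6 = 34
Shortage = Qd - Qs = 117 - 34 = 83

83


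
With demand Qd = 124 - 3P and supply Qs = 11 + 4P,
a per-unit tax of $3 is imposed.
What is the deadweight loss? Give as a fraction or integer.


Pre-tax equilibrium quantity: Q* = 529/7
Post-tax equilibrium quantity: Q_tax = 493/7
Reduction in quantity: Q* - Q_tax = 36/7
DWL = (1/2) * tax * (Q* - Q_tax)
DWL = (1/2) * 3 * 36/7 = 54/7

54/7


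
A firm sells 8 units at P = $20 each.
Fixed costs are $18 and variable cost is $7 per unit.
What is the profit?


Total Revenue = P * Q = 20 * 8 = $160
Total Cost = FC + VC*Q = 18 + 7*8 = $74
Profit = TR - TC = 160 - 74 = $86

$86


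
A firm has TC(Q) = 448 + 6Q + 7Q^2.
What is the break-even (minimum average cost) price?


AC(Q) = 448/Q + 6 + 7Q
To minimize: dAC/dQ = -448/Q^2 + 7 = 0
Q^2 = 448/7 = 64
Q* = 8
Min AC = 448/8 + 6 + 7*8
Min AC = 56 + 6 + 56 = 118

118


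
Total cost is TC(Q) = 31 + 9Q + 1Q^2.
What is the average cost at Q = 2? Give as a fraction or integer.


TC(2) = 31 + 9*2 + 1*2^2
TC(2) = 31 + 18 + 4 = 53
AC = TC/Q = 53/2 = 53/2

53/2


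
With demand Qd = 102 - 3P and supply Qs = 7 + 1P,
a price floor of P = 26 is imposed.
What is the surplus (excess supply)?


At P = 26:
Qd = 102 - 3*26 = 24
Qs = 7 + 1*26 = 33
Surplus = Qs - Qd = 33 - 24 = 9

9


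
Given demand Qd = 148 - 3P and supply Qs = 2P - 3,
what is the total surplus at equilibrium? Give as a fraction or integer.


Find equilibrium: 148 - 3P = 2P - 3
148 + 3 = 5P
P* = 151/5 = 151/5
Q* = 2*151/5 - 3 = 287/5
Inverse demand: P = 148/3 - Q/3, so P_max = 148/3
Inverse supply: P = 3/2 + Q/2, so P_min = 3/2
CS = (1/2) * 287/5 * (148/3 - 151/5) = 82369/150
PS = (1/2) * 287/5 * (151/5 - 3/2) = 82369/100
TS = CS + PS = 82369/150 + 82369/100 = 82369/60

82369/60


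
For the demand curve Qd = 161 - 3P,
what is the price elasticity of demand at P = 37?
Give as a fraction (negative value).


dQ/dP = -3
At P = 37: Q = 161 - 3*37 = 50
E = (dQ/dP)(P/Q) = (-3)(37/50) = -111/50

-111/50


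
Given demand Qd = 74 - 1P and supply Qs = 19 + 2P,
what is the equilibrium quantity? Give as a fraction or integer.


First find equilibrium price:
74 - 1P = 19 + 2P
P* = 55/3 = 55/3
Then substitute into demand:
Q* = 74 - 1 * 55/3 = 167/3

167/3


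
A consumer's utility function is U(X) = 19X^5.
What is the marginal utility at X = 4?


MU = dU/dX = 19*5*X^(5-1)
MU = 95*X^4
At X = 4:
MU = 95 * 4^4
MU = 95 * 256 = 24320

24320


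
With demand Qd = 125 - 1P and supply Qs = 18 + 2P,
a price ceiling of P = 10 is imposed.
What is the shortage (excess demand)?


At P = 10:
Qd = 125 - 1*10 = 115
Qs = 18 + 2*10 = 38
Shortage = Qd - Qs = 115 - 38 = 77

77


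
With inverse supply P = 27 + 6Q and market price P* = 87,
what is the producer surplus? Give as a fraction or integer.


Minimum supply price (at Q=0): P_min = 27
Quantity supplied at P* = 87:
Q* = (87 - 27)/6 = 10
PS = (1/2) * Q* * (P* - P_min)
PS = (1/2) * 10 * (87 - 27)
PS = (1/2) * 10 * 60 = 300

300


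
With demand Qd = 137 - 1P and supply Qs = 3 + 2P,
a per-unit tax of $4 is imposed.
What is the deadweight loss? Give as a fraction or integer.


Pre-tax equilibrium quantity: Q* = 277/3
Post-tax equilibrium quantity: Q_tax = 269/3
Reduction in quantity: Q* - Q_tax = 8/3
DWL = (1/2) * tax * (Q* - Q_tax)
DWL = (1/2) * 4 * 8/3 = 16/3

16/3


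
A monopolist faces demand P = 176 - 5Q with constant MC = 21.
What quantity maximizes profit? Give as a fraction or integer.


TR = P*Q = (176 - 5Q)Q = 176Q - 5Q^2
MR = dTR/dQ = 176 - 10Q
Set MR = MC:
176 - 10Q = 21
155 = 10Q
Q* = 155/10 = 31/2

31/2


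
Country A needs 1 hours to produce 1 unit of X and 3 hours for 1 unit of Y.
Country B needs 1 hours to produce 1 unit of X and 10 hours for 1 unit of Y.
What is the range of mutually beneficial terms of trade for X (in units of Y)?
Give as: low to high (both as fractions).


Opportunity cost of X for Country A = hours_X / hours_Y = 1/3 = 1/3 units of Y
Opportunity cost of X for Country B = hours_X / hours_Y = 1/10 = 1/10 units of Y
Terms of trade must be between the two opportunity costs.
Range: 1/10 to 1/3

1/10 to 1/3


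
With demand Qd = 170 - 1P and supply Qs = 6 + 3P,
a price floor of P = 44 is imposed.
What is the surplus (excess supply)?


At P = 44:
Qd = 170 - 1*44 = 126
Qs = 6 + 3*44 = 138
Surplus = Qs - Qd = 138 - 126 = 12

12


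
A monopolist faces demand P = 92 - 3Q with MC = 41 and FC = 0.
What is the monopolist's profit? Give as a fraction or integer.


MR = MC: 92 - 6Q = 41
Q* = 17/2
P* = 92 - 3*17/2 = 133/2
Profit = (P* - MC)*Q* - FC
= (133/2 - 41)*17/2 - 0
= 51/2*17/2 - 0
= 867/4 - 0 = 867/4

867/4


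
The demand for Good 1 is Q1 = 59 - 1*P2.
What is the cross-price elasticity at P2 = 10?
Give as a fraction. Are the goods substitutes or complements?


dQ1/dP2 = -1
At P2 = 10: Q1 = 59 - 1*10 = 49
Exy = (dQ1/dP2)(P2/Q1) = -1 * 10 / 49 = -10/49
Since Exy < 0, the goods are complements.

-10/49 (complements)


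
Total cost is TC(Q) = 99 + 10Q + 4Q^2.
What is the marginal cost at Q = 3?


MC = dTC/dQ = 10 + 2*4*Q
At Q = 3:
MC = 10 + 8*3
MC = 10 + 24 = 34

34


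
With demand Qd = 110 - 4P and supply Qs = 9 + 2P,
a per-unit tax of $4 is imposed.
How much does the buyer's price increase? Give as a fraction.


With a per-unit tax, the buyer's price increase depends on relative slopes.
Supply slope: d = 2, Demand slope: b = 4
Buyer's price increase = d * tax / (b + d)
= 2 * 4 / (4 + 2)
= 8 / 6 = 4/3

4/3


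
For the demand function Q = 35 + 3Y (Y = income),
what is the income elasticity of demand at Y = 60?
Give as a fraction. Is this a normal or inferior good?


dQ/dY = 3
At Y = 60: Q = 35 + 3*60 = 215
Ey = (dQ/dY)(Y/Q) = 3 * 60 / 215 = 36/43
Since Ey > 0, this is a normal good.

36/43 (normal good)


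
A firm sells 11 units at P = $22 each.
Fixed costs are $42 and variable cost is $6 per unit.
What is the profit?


Total Revenue = P * Q = 22 * 11 = $242
Total Cost = FC + VC*Q = 42 + 6*11 = $108
Profit = TR - TC = 242 - 108 = $134

$134


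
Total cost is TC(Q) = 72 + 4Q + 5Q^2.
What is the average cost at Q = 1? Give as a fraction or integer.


TC(1) = 72 + 4*1 + 5*1^2
TC(1) = 72 + 4 + 5 = 81
AC = TC/Q = 81/1 = 81

81


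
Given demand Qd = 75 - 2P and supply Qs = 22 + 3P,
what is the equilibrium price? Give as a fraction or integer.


At equilibrium, Qd = Qs.
75 - 2P = 22 + 3P
75 - 22 = 2P + 3P
53 = 5P
P* = 53/5 = 53/5

53/5


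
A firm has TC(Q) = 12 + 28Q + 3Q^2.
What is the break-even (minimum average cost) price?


AC(Q) = 12/Q + 28 + 3Q
To minimize: dAC/dQ = -12/Q^2 + 3 = 0
Q^2 = 12/3 = 4
Q* = 2
Min AC = 12/2 + 28 + 3*2
Min AC = 6 + 28 + 6 = 40

40


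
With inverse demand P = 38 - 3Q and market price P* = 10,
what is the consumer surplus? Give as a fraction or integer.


Maximum willingness to pay (at Q=0): P_max = 38
Quantity demanded at P* = 10:
Q* = (38 - 10)/3 = 28/3
CS = (1/2) * Q* * (P_max - P*)
CS = (1/2) * 28/3 * (38 - 10)
CS = (1/2) * 28/3 * 28 = 392/3

392/3


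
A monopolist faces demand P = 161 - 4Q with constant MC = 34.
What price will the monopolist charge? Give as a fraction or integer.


MR = 161 - 8Q
Set MR = MC: 161 - 8Q = 34
Q* = 127/8
Substitute into demand:
P* = 161 - 4*127/8 = 195/2

195/2


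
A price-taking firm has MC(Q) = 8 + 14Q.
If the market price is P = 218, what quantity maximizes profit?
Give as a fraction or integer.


In perfect competition, profit is maximized where P = MC.
218 = 8 + 14Q
210 = 14Q
Q* = 210/14 = 15

15


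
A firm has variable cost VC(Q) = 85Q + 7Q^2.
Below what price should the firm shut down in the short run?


AVC(Q) = VC(Q)/Q = 85 + 7Q
AVC is increasing in Q, so minimum AVC is at Q -> 0+.
Min AVC = 85
The firm should shut down if P < 85.

85


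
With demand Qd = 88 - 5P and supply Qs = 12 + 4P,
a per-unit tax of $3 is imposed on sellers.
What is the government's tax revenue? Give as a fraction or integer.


With tax on sellers, new supply: Qs' = 12 + 4(P - 3)
= 0 + 4P
New equilibrium quantity:
Q_new = 352/9
Tax revenue = tax * Q_new = 3 * 352/9 = 352/3

352/3


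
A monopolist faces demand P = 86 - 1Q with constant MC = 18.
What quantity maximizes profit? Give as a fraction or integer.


TR = P*Q = (86 - 1Q)Q = 86Q - 1Q^2
MR = dTR/dQ = 86 - 2Q
Set MR = MC:
86 - 2Q = 18
68 = 2Q
Q* = 68/2 = 34

34


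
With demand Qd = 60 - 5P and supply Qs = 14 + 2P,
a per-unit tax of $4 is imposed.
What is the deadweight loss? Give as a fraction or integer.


Pre-tax equilibrium quantity: Q* = 190/7
Post-tax equilibrium quantity: Q_tax = 150/7
Reduction in quantity: Q* - Q_tax = 40/7
DWL = (1/2) * tax * (Q* - Q_tax)
DWL = (1/2) * 4 * 40/7 = 80/7

80/7


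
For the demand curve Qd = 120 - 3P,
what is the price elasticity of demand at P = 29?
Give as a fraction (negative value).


dQ/dP = -3
At P = 29: Q = 120 - 3*29 = 33
E = (dQ/dP)(P/Q) = (-3)(29/33) = -29/11

-29/11


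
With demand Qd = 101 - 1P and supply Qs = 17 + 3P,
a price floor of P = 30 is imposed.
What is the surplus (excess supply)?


At P = 30:
Qd = 101 - 1*30 = 71
Qs = 17 + 3*30 = 107
Surplus = Qs - Qd = 107 - 71 = 36

36


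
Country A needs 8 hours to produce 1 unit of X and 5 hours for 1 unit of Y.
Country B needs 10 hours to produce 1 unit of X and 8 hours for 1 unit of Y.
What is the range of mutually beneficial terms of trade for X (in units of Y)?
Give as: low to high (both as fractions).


Opportunity cost of X for Country A = hours_X / hours_Y = 8/5 = 8/5 units of Y
Opportunity cost of X for Country B = hours_X / hours_Y = 10/8 = 5/4 units of Y
Terms of trade must be between the two opportunity costs.
Range: 5/4 to 8/5

5/4 to 8/5


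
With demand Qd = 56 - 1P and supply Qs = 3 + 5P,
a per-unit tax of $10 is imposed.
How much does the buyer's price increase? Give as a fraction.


With a per-unit tax, the buyer's price increase depends on relative slopes.
Supply slope: d = 5, Demand slope: b = 1
Buyer's price increase = d * tax / (b + d)
= 5 * 10 / (1 + 5)
= 50 / 6 = 25/3

25/3


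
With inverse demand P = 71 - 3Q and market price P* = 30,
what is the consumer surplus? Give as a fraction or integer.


Maximum willingness to pay (at Q=0): P_max = 71
Quantity demanded at P* = 30:
Q* = (71 - 30)/3 = 41/3
CS = (1/2) * Q* * (P_max - P*)
CS = (1/2) * 41/3 * (71 - 30)
CS = (1/2) * 41/3 * 41 = 1681/6

1681/6


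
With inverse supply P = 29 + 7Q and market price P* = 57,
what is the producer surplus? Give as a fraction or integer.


Minimum supply price (at Q=0): P_min = 29
Quantity supplied at P* = 57:
Q* = (57 - 29)/7 = 4
PS = (1/2) * Q* * (P* - P_min)
PS = (1/2) * 4 * (57 - 29)
PS = (1/2) * 4 * 28 = 56

56


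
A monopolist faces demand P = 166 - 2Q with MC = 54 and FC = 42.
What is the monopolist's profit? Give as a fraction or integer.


MR = MC: 166 - 4Q = 54
Q* = 28
P* = 166 - 2*28 = 110
Profit = (P* - MC)*Q* - FC
= (110 - 54)*28 - 42
= 56*28 - 42
= 1568 - 42 = 1526

1526


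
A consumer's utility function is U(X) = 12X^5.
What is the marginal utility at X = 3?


MU = dU/dX = 12*5*X^(5-1)
MU = 60*X^4
At X = 3:
MU = 60 * 3^4
MU = 60 * 81 = 4860

4860


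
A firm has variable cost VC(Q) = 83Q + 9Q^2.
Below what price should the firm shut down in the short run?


AVC(Q) = VC(Q)/Q = 83 + 9Q
AVC is increasing in Q, so minimum AVC is at Q -> 0+.
Min AVC = 83
The firm should shut down if P < 83.

83


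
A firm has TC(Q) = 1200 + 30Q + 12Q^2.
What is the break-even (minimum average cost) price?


AC(Q) = 1200/Q + 30 + 12Q
To minimize: dAC/dQ = -1200/Q^2 + 12 = 0
Q^2 = 1200/12 = 100
Q* = 10
Min AC = 1200/10 + 30 + 12*10
Min AC = 120 + 30 + 120 = 270

270


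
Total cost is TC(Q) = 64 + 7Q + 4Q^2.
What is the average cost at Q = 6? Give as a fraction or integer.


TC(6) = 64 + 7*6 + 4*6^2
TC(6) = 64 + 42 + 144 = 250
AC = TC/Q = 250/6 = 125/3

125/3


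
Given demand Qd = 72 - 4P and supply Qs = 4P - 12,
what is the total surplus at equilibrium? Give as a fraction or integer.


Find equilibrium: 72 - 4P = 4P - 12
72 + 12 = 8P
P* = 84/8 = 21/2
Q* = 4*21/2 - 12 = 30
Inverse demand: P = 18 - Q/4, so P_max = 18
Inverse supply: P = 3 + Q/4, so P_min = 3
CS = (1/2) * 30 * (18 - 21/2) = 225/2
PS = (1/2) * 30 * (21/2 - 3) = 225/2
TS = CS + PS = 225/2 + 225/2 = 225

225


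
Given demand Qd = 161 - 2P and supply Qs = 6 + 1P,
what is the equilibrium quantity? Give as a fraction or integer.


First find equilibrium price:
161 - 2P = 6 + 1P
P* = 155/3 = 155/3
Then substitute into demand:
Q* = 161 - 2 * 155/3 = 173/3

173/3


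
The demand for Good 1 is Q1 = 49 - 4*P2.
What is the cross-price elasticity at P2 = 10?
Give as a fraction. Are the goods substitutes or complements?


dQ1/dP2 = -4
At P2 = 10: Q1 = 49 - 4*10 = 9
Exy = (dQ1/dP2)(P2/Q1) = -4 * 10 / 9 = -40/9
Since Exy < 0, the goods are complements.

-40/9 (complements)


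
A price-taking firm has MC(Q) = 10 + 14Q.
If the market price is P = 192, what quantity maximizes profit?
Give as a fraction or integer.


In perfect competition, profit is maximized where P = MC.
192 = 10 + 14Q
182 = 14Q
Q* = 182/14 = 13

13


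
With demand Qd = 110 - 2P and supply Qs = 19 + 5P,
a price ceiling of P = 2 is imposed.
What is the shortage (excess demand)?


At P = 2:
Qd = 110 - 2*2 = 106
Qs = 19 + 5*2 = 29
Shortage = Qd - Qs = 106 - 29 = 77

77


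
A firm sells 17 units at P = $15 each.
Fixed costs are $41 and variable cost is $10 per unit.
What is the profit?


Total Revenue = P * Q = 15 * 17 = $255
Total Cost = FC + VC*Q = 41 + 10*17 = $211
Profit = TR - TC = 255 - 211 = $44

$44


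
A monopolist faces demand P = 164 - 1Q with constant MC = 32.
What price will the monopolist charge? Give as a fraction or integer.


MR = 164 - 2Q
Set MR = MC: 164 - 2Q = 32
Q* = 66
Substitute into demand:
P* = 164 - 1*66 = 98

98


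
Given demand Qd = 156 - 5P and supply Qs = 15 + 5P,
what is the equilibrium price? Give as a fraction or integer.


At equilibrium, Qd = Qs.
156 - 5P = 15 + 5P
156 - 15 = 5P + 5P
141 = 10P
P* = 141/10 = 141/10

141/10


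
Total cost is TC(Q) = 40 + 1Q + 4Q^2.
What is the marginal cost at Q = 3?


MC = dTC/dQ = 1 + 2*4*Q
At Q = 3:
MC = 1 + 8*3
MC = 1 + 24 = 25

25


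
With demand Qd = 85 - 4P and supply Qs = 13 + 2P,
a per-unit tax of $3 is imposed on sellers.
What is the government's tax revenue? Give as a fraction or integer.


With tax on sellers, new supply: Qs' = 13 + 2(P - 3)
= 7 + 2P
New equilibrium quantity:
Q_new = 33
Tax revenue = tax * Q_new = 3 * 33 = 99

99


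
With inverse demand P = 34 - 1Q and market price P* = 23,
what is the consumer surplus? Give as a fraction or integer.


Maximum willingness to pay (at Q=0): P_max = 34
Quantity demanded at P* = 23:
Q* = (34 - 23)/1 = 11
CS = (1/2) * Q* * (P_max - P*)
CS = (1/2) * 11 * (34 - 23)
CS = (1/2) * 11 * 11 = 121/2

121/2


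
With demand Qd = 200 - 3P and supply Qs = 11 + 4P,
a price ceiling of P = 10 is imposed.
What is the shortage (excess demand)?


At P = 10:
Qd = 200 - 3*10 = 170
Qs = 11 + 4*10 = 51
Shortage = Qd - Qs = 170 - 51 = 119

119


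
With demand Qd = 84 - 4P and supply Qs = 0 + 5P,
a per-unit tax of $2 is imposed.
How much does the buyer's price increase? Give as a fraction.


With a per-unit tax, the buyer's price increase depends on relative slopes.
Supply slope: d = 5, Demand slope: b = 4
Buyer's price increase = d * tax / (b + d)
= 5 * 2 / (4 + 5)
= 10 / 9 = 10/9

10/9


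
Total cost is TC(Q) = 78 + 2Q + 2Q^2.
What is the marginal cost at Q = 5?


MC = dTC/dQ = 2 + 2*2*Q
At Q = 5:
MC = 2 + 4*5
MC = 2 + 20 = 22

22


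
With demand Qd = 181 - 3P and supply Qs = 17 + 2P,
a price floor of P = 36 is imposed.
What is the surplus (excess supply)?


At P = 36:
Qd = 181 - 3*36 = 73
Qs = 17 + 2*36 = 89
Surplus = Qs - Qd = 89 - 73 = 16

16


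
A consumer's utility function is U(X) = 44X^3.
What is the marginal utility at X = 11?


MU = dU/dX = 44*3*X^(3-1)
MU = 132*X^2
At X = 11:
MU = 132 * 11^2
MU = 132 * 121 = 15972

15972


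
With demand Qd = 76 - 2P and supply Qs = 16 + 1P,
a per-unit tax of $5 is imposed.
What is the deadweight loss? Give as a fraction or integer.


Pre-tax equilibrium quantity: Q* = 36
Post-tax equilibrium quantity: Q_tax = 98/3
Reduction in quantity: Q* - Q_tax = 10/3
DWL = (1/2) * tax * (Q* - Q_tax)
DWL = (1/2) * 5 * 10/3 = 25/3

25/3


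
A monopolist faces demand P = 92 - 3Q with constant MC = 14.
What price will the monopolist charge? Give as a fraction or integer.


MR = 92 - 6Q
Set MR = MC: 92 - 6Q = 14
Q* = 13
Substitute into demand:
P* = 92 - 3*13 = 53

53


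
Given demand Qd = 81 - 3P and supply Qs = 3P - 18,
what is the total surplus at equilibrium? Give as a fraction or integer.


Find equilibrium: 81 - 3P = 3P - 18
81 + 18 = 6P
P* = 99/6 = 33/2
Q* = 3*33/2 - 18 = 63/2
Inverse demand: P = 27 - Q/3, so P_max = 27
Inverse supply: P = 6 + Q/3, so P_min = 6
CS = (1/2) * 63/2 * (27 - 33/2) = 1323/8
PS = (1/2) * 63/2 * (33/2 - 6) = 1323/8
TS = CS + PS = 1323/8 + 1323/8 = 1323/4

1323/4


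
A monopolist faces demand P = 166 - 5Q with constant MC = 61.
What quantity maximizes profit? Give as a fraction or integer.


TR = P*Q = (166 - 5Q)Q = 166Q - 5Q^2
MR = dTR/dQ = 166 - 10Q
Set MR = MC:
166 - 10Q = 61
105 = 10Q
Q* = 105/10 = 21/2

21/2


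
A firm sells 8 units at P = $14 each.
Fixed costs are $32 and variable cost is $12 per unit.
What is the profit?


Total Revenue = P * Q = 14 * 8 = $112
Total Cost = FC + VC*Q = 32 + 12*8 = $128
Profit = TR - TC = 112 - 128 = $-16

$-16


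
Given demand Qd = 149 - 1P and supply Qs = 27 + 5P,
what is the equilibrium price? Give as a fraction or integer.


At equilibrium, Qd = Qs.
149 - 1P = 27 + 5P
149 - 27 = 1P + 5P
122 = 6P
P* = 122/6 = 61/3

61/3


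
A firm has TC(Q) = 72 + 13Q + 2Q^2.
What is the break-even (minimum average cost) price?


AC(Q) = 72/Q + 13 + 2Q
To minimize: dAC/dQ = -72/Q^2 + 2 = 0
Q^2 = 72/2 = 36
Q* = 6
Min AC = 72/6 + 13 + 2*6
Min AC = 12 + 13 + 12 = 37

37


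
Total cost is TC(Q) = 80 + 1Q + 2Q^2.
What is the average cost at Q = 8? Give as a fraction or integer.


TC(8) = 80 + 1*8 + 2*8^2
TC(8) = 80 + 8 + 128 = 216
AC = TC/Q = 216/8 = 27

27


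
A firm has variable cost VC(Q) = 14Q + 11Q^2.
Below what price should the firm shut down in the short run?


AVC(Q) = VC(Q)/Q = 14 + 11Q
AVC is increasing in Q, so minimum AVC is at Q -> 0+.
Min AVC = 14
The firm should shut down if P < 14.

14


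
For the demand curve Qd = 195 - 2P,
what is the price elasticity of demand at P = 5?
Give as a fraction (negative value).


dQ/dP = -2
At P = 5: Q = 195 - 2*5 = 185
E = (dQ/dP)(P/Q) = (-2)(5/185) = -2/37

-2/37


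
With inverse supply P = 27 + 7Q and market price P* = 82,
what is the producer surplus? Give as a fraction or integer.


Minimum supply price (at Q=0): P_min = 27
Quantity supplied at P* = 82:
Q* = (82 - 27)/7 = 55/7
PS = (1/2) * Q* * (P* - P_min)
PS = (1/2) * 55/7 * (82 - 27)
PS = (1/2) * 55/7 * 55 = 3025/14

3025/14


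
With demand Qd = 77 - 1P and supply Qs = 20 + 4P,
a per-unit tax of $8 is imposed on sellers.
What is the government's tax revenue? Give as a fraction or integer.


With tax on sellers, new supply: Qs' = 20 + 4(P - 8)
= 4P - 12
New equilibrium quantity:
Q_new = 296/5
Tax revenue = tax * Q_new = 8 * 296/5 = 2368/5

2368/5


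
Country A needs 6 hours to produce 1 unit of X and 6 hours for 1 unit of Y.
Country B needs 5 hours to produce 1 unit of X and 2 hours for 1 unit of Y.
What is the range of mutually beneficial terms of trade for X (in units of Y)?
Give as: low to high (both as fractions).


Opportunity cost of X for Country A = hours_X / hours_Y = 6/6 = 1 units of Y
Opportunity cost of X for Country B = hours_X / hours_Y = 5/2 = 5/2 units of Y
Terms of trade must be between the two opportunity costs.
Range: 1 to 5/2

1 to 5/2


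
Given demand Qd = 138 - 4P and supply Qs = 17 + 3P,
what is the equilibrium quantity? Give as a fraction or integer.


First find equilibrium price:
138 - 4P = 17 + 3P
P* = 121/7 = 121/7
Then substitute into demand:
Q* = 138 - 4 * 121/7 = 482/7

482/7


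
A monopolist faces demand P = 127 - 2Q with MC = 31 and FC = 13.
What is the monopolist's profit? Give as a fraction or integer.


MR = MC: 127 - 4Q = 31
Q* = 24
P* = 127 - 2*24 = 79
Profit = (P* - MC)*Q* - FC
= (79 - 31)*24 - 13
= 48*24 - 13
= 1152 - 13 = 1139

1139


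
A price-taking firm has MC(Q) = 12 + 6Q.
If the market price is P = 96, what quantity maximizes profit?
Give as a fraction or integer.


In perfect competition, profit is maximized where P = MC.
96 = 12 + 6Q
84 = 6Q
Q* = 84/6 = 14

14


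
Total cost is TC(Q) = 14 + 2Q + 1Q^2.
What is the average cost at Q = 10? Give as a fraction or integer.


TC(10) = 14 + 2*10 + 1*10^2
TC(10) = 14 + 20 + 100 = 134
AC = TC/Q = 134/10 = 67/5

67/5


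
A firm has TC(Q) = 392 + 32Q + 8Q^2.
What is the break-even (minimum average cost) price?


AC(Q) = 392/Q + 32 + 8Q
To minimize: dAC/dQ = -392/Q^2 + 8 = 0
Q^2 = 392/8 = 49
Q* = 7
Min AC = 392/7 + 32 + 8*7
Min AC = 56 + 32 + 56 = 144

144


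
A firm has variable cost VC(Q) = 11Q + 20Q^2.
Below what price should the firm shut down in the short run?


AVC(Q) = VC(Q)/Q = 11 + 20Q
AVC is increasing in Q, so minimum AVC is at Q -> 0+.
Min AVC = 11
The firm should shut down if P < 11.

11


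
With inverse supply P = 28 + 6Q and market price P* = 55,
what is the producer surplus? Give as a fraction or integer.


Minimum supply price (at Q=0): P_min = 28
Quantity supplied at P* = 55:
Q* = (55 - 28)/6 = 9/2
PS = (1/2) * Q* * (P* - P_min)
PS = (1/2) * 9/2 * (55 - 28)
PS = (1/2) * 9/2 * 27 = 243/4

243/4


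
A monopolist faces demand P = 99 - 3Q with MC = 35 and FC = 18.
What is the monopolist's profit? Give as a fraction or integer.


MR = MC: 99 - 6Q = 35
Q* = 32/3
P* = 99 - 3*32/3 = 67
Profit = (P* - MC)*Q* - FC
= (67 - 35)*32/3 - 18
= 32*32/3 - 18
= 1024/3 - 18 = 970/3

970/3


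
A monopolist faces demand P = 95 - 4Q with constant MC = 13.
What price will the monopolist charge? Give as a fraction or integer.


MR = 95 - 8Q
Set MR = MC: 95 - 8Q = 13
Q* = 41/4
Substitute into demand:
P* = 95 - 4*41/4 = 54

54


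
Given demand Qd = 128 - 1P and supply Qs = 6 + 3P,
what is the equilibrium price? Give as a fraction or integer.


At equilibrium, Qd = Qs.
128 - 1P = 6 + 3P
128 - 6 = 1P + 3P
122 = 4P
P* = 122/4 = 61/2

61/2


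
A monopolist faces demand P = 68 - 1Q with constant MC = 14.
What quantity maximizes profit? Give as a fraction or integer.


TR = P*Q = (68 - 1Q)Q = 68Q - 1Q^2
MR = dTR/dQ = 68 - 2Q
Set MR = MC:
68 - 2Q = 14
54 = 2Q
Q* = 54/2 = 27

27


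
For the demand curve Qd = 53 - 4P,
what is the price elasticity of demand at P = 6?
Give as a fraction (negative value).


dQ/dP = -4
At P = 6: Q = 53 - 4*6 = 29
E = (dQ/dP)(P/Q) = (-4)(6/29) = -24/29

-24/29


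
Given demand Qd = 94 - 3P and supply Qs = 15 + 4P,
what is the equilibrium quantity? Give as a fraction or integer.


First find equilibrium price:
94 - 3P = 15 + 4P
P* = 79/7 = 79/7
Then substitute into demand:
Q* = 94 - 3 * 79/7 = 421/7

421/7


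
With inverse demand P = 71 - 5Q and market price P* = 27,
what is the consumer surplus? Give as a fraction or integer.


Maximum willingness to pay (at Q=0): P_max = 71
Quantity demanded at P* = 27:
Q* = (71 - 27)/5 = 44/5
CS = (1/2) * Q* * (P_max - P*)
CS = (1/2) * 44/5 * (71 - 27)
CS = (1/2) * 44/5 * 44 = 968/5

968/5


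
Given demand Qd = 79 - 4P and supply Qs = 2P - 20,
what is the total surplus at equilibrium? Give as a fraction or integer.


Find equilibrium: 79 - 4P = 2P - 20
79 + 20 = 6P
P* = 99/6 = 33/2
Q* = 2*33/2 - 20 = 13
Inverse demand: P = 79/4 - Q/4, so P_max = 79/4
Inverse supply: P = 10 + Q/2, so P_min = 10
CS = (1/2) * 13 * (79/4 - 33/2) = 169/8
PS = (1/2) * 13 * (33/2 - 10) = 169/4
TS = CS + PS = 169/8 + 169/4 = 507/8

507/8


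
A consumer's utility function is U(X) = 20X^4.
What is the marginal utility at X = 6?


MU = dU/dX = 20*4*X^(4-1)
MU = 80*X^3
At X = 6:
MU = 80 * 6^3
MU = 80 * 216 = 17280

17280


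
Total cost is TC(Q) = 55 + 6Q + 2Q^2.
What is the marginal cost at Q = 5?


MC = dTC/dQ = 6 + 2*2*Q
At Q = 5:
MC = 6 + 4*5
MC = 6 + 20 = 26

26


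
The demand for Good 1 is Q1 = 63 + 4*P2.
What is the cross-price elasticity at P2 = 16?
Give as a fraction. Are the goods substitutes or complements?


dQ1/dP2 = 4
At P2 = 16: Q1 = 63 + 4*16 = 127
Exy = (dQ1/dP2)(P2/Q1) = 4 * 16 / 127 = 64/127
Since Exy > 0, the goods are substitutes.

64/127 (substitutes)


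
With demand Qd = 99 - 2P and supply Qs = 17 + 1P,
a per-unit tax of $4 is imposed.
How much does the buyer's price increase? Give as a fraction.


With a per-unit tax, the buyer's price increase depends on relative slopes.
Supply slope: d = 1, Demand slope: b = 2
Buyer's price increase = d * tax / (b + d)
= 1 * 4 / (2 + 1)
= 4 / 3 = 4/3

4/3


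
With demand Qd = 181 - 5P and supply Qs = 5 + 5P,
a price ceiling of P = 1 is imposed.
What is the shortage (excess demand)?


At P = 1:
Qd = 181 - 5*1 = 176
Qs = 5 + 5*1 = 10
Shortage = Qd - Qs = 176 - 10 = 166

166


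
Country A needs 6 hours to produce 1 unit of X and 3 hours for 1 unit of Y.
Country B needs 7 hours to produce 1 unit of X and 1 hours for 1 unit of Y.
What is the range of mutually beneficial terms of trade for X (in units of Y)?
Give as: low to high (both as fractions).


Opportunity cost of X for Country A = hours_X / hours_Y = 6/3 = 2 units of Y
Opportunity cost of X for Country B = hours_X / hours_Y = 7/1 = 7 units of Y
Terms of trade must be between the two opportunity costs.
Range: 2 to 7

2 to 7


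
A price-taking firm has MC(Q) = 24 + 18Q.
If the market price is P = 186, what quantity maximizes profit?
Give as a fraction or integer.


In perfect competition, profit is maximized where P = MC.
186 = 24 + 18Q
162 = 18Q
Q* = 162/18 = 9

9


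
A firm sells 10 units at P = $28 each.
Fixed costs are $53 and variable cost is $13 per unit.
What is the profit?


Total Revenue = P * Q = 28 * 10 = $280
Total Cost = FC + VC*Q = 53 + 13*10 = $183
Profit = TR - TC = 280 - 183 = $97

$97


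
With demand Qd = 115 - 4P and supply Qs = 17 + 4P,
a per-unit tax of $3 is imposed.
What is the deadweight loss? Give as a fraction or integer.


Pre-tax equilibrium quantity: Q* = 66
Post-tax equilibrium quantity: Q_tax = 60
Reduction in quantity: Q* - Q_tax = 6
DWL = (1/2) * tax * (Q* - Q_tax)
DWL = (1/2) * 3 * 6 = 9

9


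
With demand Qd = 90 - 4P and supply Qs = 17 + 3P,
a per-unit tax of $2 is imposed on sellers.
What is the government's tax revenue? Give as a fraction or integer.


With tax on sellers, new supply: Qs' = 17 + 3(P - 2)
= 11 + 3P
New equilibrium quantity:
Q_new = 314/7
Tax revenue = tax * Q_new = 2 * 314/7 = 628/7

628/7


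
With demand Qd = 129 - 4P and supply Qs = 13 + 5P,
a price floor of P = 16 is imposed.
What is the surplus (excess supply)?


At P = 16:
Qd = 129 - 4*16 = 65
Qs = 13 + 5*16 = 93
Surplus = Qs - Qd = 93 - 65 = 28

28


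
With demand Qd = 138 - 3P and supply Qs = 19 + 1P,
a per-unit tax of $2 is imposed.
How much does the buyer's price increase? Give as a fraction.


With a per-unit tax, the buyer's price increase depends on relative slopes.
Supply slope: d = 1, Demand slope: b = 3
Buyer's price increase = d * tax / (b + d)
= 1 * 2 / (3 + 1)
= 2 / 4 = 1/2

1/2


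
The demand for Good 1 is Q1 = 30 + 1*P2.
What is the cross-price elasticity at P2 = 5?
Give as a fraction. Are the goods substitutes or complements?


dQ1/dP2 = 1
At P2 = 5: Q1 = 30 + 1*5 = 35
Exy = (dQ1/dP2)(P2/Q1) = 1 * 5 / 35 = 1/7
Since Exy > 0, the goods are substitutes.

1/7 (substitutes)


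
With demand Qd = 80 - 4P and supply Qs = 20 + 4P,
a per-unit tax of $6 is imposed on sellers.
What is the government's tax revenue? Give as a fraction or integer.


With tax on sellers, new supply: Qs' = 20 + 4(P - 6)
= 4P - 4
New equilibrium quantity:
Q_new = 38
Tax revenue = tax * Q_new = 6 * 38 = 228

228


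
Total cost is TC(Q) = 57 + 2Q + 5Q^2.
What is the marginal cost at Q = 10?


MC = dTC/dQ = 2 + 2*5*Q
At Q = 10:
MC = 2 + 10*10
MC = 2 + 100 = 102

102


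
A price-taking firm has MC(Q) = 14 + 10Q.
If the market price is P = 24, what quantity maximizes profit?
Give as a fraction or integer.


In perfect competition, profit is maximized where P = MC.
24 = 14 + 10Q
10 = 10Q
Q* = 10/10 = 1

1


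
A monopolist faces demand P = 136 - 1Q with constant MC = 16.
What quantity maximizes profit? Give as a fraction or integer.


TR = P*Q = (136 - 1Q)Q = 136Q - 1Q^2
MR = dTR/dQ = 136 - 2Q
Set MR = MC:
136 - 2Q = 16
120 = 2Q
Q* = 120/2 = 60

60


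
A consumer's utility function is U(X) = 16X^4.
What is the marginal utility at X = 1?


MU = dU/dX = 16*4*X^(4-1)
MU = 64*X^3
At X = 1:
MU = 64 * 1^3
MU = 64 * 1 = 64

64


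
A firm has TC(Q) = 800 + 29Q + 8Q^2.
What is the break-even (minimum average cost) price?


AC(Q) = 800/Q + 29 + 8Q
To minimize: dAC/dQ = -800/Q^2 + 8 = 0
Q^2 = 800/8 = 100
Q* = 10
Min AC = 800/10 + 29 + 8*10
Min AC = 80 + 29 + 80 = 189

189


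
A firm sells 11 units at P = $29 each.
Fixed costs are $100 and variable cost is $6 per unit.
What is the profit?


Total Revenue = P * Q = 29 * 11 = $319
Total Cost = FC + VC*Q = 100 + 6*11 = $166
Profit = TR - TC = 319 - 166 = $153

$153


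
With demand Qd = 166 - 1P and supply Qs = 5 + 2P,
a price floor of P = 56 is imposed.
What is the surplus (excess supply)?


At P = 56:
Qd = 166 - 1*56 = 110
Qs = 5 + 2*56 = 117
Surplus = Qs - Qd = 117 - 110 = 7

7


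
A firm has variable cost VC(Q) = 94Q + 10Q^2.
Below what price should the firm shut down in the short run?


AVC(Q) = VC(Q)/Q = 94 + 10Q
AVC is increasing in Q, so minimum AVC is at Q -> 0+.
Min AVC = 94
The firm should shut down if P < 94.

94


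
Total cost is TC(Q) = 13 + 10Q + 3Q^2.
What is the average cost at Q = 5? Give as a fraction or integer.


TC(5) = 13 + 10*5 + 3*5^2
TC(5) = 13 + 50 + 75 = 138
AC = TC/Q = 138/5 = 138/5

138/5


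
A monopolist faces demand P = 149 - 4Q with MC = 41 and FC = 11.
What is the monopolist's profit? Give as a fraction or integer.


MR = MC: 149 - 8Q = 41
Q* = 27/2
P* = 149 - 4*27/2 = 95
Profit = (P* - MC)*Q* - FC
= (95 - 41)*27/2 - 11
= 54*27/2 - 11
= 729 - 11 = 718

718


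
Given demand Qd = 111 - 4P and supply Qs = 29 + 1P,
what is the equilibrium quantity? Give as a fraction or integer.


First find equilibrium price:
111 - 4P = 29 + 1P
P* = 82/5 = 82/5
Then substitute into demand:
Q* = 111 - 4 * 82/5 = 227/5

227/5


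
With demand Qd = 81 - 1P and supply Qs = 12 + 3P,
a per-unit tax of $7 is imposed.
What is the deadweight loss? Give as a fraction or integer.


Pre-tax equilibrium quantity: Q* = 255/4
Post-tax equilibrium quantity: Q_tax = 117/2
Reduction in quantity: Q* - Q_tax = 21/4
DWL = (1/2) * tax * (Q* - Q_tax)
DWL = (1/2) * 7 * 21/4 = 147/8

147/8


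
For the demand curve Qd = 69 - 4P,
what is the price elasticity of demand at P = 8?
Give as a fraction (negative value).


dQ/dP = -4
At P = 8: Q = 69 - 4*8 = 37
E = (dQ/dP)(P/Q) = (-4)(8/37) = -32/37

-32/37


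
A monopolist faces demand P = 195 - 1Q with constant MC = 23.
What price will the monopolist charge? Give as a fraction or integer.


MR = 195 - 2Q
Set MR = MC: 195 - 2Q = 23
Q* = 86
Substitute into demand:
P* = 195 - 1*86 = 109

109


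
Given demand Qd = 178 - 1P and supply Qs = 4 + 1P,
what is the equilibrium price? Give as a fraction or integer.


At equilibrium, Qd = Qs.
178 - 1P = 4 + 1P
178 - 4 = 1P + 1P
174 = 2P
P* = 174/2 = 87

87


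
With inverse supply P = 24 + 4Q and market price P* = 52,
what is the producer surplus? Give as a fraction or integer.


Minimum supply price (at Q=0): P_min = 24
Quantity supplied at P* = 52:
Q* = (52 - 24)/4 = 7
PS = (1/2) * Q* * (P* - P_min)
PS = (1/2) * 7 * (52 - 24)
PS = (1/2) * 7 * 28 = 98

98


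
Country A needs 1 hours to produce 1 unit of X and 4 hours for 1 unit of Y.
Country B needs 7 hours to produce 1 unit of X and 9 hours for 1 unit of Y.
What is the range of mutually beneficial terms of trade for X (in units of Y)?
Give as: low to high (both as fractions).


Opportunity cost of X for Country A = hours_X / hours_Y = 1/4 = 1/4 units of Y
Opportunity cost of X for Country B = hours_X / hours_Y = 7/9 = 7/9 units of Y
Terms of trade must be between the two opportunity costs.
Range: 1/4 to 7/9

1/4 to 7/9


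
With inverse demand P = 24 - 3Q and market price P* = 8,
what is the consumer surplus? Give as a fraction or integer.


Maximum willingness to pay (at Q=0): P_max = 24
Quantity demanded at P* = 8:
Q* = (24 - 8)/3 = 16/3
CS = (1/2) * Q* * (P_max - P*)
CS = (1/2) * 16/3 * (24 - 8)
CS = (1/2) * 16/3 * 16 = 128/3

128/3


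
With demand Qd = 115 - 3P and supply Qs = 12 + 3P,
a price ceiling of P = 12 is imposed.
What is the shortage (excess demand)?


At P = 12:
Qd = 115 - 3*12 = 79
Qs = 12 + 3*12 = 48
Shortage = Qd - Qs = 79 - 48 = 31

31


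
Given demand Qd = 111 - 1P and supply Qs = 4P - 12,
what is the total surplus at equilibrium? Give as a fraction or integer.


Find equilibrium: 111 - 1P = 4P - 12
111 + 12 = 5P
P* = 123/5 = 123/5
Q* = 4*123/5 - 12 = 432/5
Inverse demand: P = 111 - Q/1, so P_max = 111
Inverse supply: P = 3 + Q/4, so P_min = 3
CS = (1/2) * 432/5 * (111 - 123/5) = 93312/25
PS = (1/2) * 432/5 * (123/5 - 3) = 23328/25
TS = CS + PS = 93312/25 + 23328/25 = 23328/5

23328/5


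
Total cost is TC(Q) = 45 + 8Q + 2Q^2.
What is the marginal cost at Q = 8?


MC = dTC/dQ = 8 + 2*2*Q
At Q = 8:
MC = 8 + 4*8
MC = 8 + 32 = 40

40


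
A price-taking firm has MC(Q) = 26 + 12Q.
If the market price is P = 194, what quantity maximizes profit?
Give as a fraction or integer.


In perfect competition, profit is maximized where P = MC.
194 = 26 + 12Q
168 = 12Q
Q* = 168/12 = 14

14


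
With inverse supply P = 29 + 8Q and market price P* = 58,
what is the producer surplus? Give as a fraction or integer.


Minimum supply price (at Q=0): P_min = 29
Quantity supplied at P* = 58:
Q* = (58 - 29)/8 = 29/8
PS = (1/2) * Q* * (P* - P_min)
PS = (1/2) * 29/8 * (58 - 29)
PS = (1/2) * 29/8 * 29 = 841/16

841/16


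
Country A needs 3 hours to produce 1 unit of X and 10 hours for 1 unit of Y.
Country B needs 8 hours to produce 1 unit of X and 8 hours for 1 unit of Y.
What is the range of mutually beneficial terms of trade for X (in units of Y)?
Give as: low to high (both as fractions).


Opportunity cost of X for Country A = hours_X / hours_Y = 3/10 = 3/10 units of Y
Opportunity cost of X for Country B = hours_X / hours_Y = 8/8 = 1 units of Y
Terms of trade must be between the two opportunity costs.
Range: 3/10 to 1

3/10 to 1


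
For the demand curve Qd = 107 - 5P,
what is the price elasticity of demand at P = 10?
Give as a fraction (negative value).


dQ/dP = -5
At P = 10: Q = 107 - 5*10 = 57
E = (dQ/dP)(P/Q) = (-5)(10/57) = -50/57

-50/57
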